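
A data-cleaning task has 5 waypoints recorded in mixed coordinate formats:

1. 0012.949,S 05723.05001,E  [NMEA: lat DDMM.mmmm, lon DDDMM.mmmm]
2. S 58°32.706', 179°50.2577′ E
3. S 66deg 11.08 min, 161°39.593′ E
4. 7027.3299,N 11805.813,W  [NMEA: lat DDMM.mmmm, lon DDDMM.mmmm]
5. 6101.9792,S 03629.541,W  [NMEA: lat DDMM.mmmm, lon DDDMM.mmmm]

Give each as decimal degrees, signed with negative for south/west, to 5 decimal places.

Point 1:
  Latitude: degrees = first 2 digits = 0, minutes = 12.949; 0 + 12.949/60 = 0.215817
  S → negative
  Longitude: split at 3 digits → 057° and 23.05001′; 57 + 23.05001/60 = 57.384167
  E → positive
Point 2:
  φ: 32.706′ = 0.545100°; total 58.545100
  hemisphere S, so the sign is −
  Longitude: 50.2577′ = 0.837628°; total 179.837628
  E → positive
Point 3:
  Latitude: 11.08′ = 0.184667°; total 66.184667
  S ⇒ negate
  Longitude: 161 + 39.593/60 = 161.659883
  E ⇒ keep positive
Point 4:
  Latitude: split at 2 digits → 70° and 27.3299′; 70 + 27.3299/60 = 70.455498
  N ⇒ keep positive
  λ: degrees = first 3 digits = 118, minutes = 5.813; 118 + 5.813/60 = 118.096883
  W → negative
Point 5:
  φ: degrees = first 2 digits = 61, minutes = 1.9792; 61 + 1.9792/60 = 61.032987
  S ⇒ negate
  Lon: degrees = first 3 digits = 36, minutes = 29.541; 36 + 29.541/60 = 36.492350
  W → negative

1. -0.21582, 57.38417
2. -58.54510, 179.83763
3. -66.18467, 161.65988
4. 70.45550, -118.09688
5. -61.03299, -36.49235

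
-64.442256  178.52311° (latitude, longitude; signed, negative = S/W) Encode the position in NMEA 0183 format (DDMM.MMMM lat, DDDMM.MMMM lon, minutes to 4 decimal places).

Latitude is negative → S; |value| = 64.442256
Latitude: 64° + 0.442256 × 60 = 64° 26.535360′
Lon: 178° + 0.523110 × 60 = 178° 31.386600′

6426.5354,S / 17831.3866,E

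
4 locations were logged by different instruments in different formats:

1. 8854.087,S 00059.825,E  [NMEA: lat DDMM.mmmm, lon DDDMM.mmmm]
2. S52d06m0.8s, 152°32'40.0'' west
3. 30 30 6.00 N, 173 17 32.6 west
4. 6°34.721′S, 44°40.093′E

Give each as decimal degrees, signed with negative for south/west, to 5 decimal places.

Point 1:
  Latitude: split at 2 digits → 88° and 54.087′; 88 + 54.087/60 = 88.901450
  S ⇒ negate
  λ: split at 3 digits → 000° and 59.825′; 0 + 59.825/60 = 0.997083
  E ⇒ keep positive
Point 2:
  φ: 6′ + 0.8″ = 6.01333′; 52 + 6.01333/60 = 52.100222
  S → negative
  Longitude: 152° + 32/60 + 40/3600 = 152 + 0.533333 + 0.011111 = 152.544444
  W → negative
Point 3:
  φ: 30° + 30/60 + 6/3600 = 30 + 0.500000 + 0.001667 = 30.501667
  N ⇒ keep positive
  λ: 17′ + 32.6″ = 17.54333′; 173 + 17.54333/60 = 173.292389
  W → negative
Point 4:
  Lat: 6 + 34.721/60 = 6.578683
  hemisphere S, so the sign is −
  Lon: 44 + 40.093/60 = 44.668217
  E ⇒ keep positive

1. -88.90145, 0.99708
2. -52.10022, -152.54444
3. 30.50167, -173.29239
4. -6.57868, 44.66822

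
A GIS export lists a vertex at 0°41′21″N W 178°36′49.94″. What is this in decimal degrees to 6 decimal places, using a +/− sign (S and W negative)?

0.689167, -178.613872

Latitude: 41′ + 21″ = 41.35000′; 0 + 41.35000/60 = 0.6891667
N → positive
Lon: 178 + 36/60 + 49.94/3600 = 178.6138722
hemisphere W, so the sign is −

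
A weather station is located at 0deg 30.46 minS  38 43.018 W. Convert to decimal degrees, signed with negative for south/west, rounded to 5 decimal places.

Lat: 0 + 30.46/60 = 0.507667
S ⇒ negate
Longitude: 38 + 43.018/60 = 38.716967
W → negative

-0.50767, -38.71697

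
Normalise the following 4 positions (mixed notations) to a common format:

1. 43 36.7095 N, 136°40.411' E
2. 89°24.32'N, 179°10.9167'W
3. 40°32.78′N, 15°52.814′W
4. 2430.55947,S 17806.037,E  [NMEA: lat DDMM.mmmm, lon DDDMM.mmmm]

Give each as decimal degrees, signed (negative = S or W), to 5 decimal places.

1. 43.61183, 136.67352
2. 89.40533, -179.18195
3. 40.54633, -15.88023
4. -24.50932, 178.10062

Point 1:
  Lat: 36.7095′ = 0.611825°; total 43.611825
  N ⇒ keep positive
  Longitude: 40.411′ = 0.673517°; total 136.673517
  E ⇒ keep positive
Point 2:
  Latitude: 24.32′ = 0.405333°; total 89.405333
  N ⇒ keep positive
  Lon: 179 + 10.9167/60 = 179.181945
  hemisphere W, so the sign is −
Point 3:
  φ: 40 + 32.78/60 = 40.546333
  N → positive
  Lon: 52.814′ = 0.880233°; total 15.880233
  W ⇒ negate
Point 4:
  Latitude: split at 2 digits → 24° and 30.55947′; 24 + 30.55947/60 = 24.509325
  hemisphere S, so the sign is −
  Lon: split at 3 digits → 178° and 6.037′; 178 + 6.037/60 = 178.100617
  E ⇒ keep positive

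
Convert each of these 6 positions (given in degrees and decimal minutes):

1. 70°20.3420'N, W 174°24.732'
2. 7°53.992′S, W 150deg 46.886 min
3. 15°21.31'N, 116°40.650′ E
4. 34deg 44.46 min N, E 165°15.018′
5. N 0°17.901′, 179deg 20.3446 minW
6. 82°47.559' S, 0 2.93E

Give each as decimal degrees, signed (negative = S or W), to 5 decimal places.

Point 1:
  Lat: 20.342′ = 0.339033°; total 70.339033
  N → positive
  λ: 24.732′ = 0.412200°; total 174.412200
  W ⇒ negate
Point 2:
  Lat: 53.992′ = 0.899867°; total 7.899867
  hemisphere S, so the sign is −
  Lon: 150 + 46.886/60 = 150.781433
  W ⇒ negate
Point 3:
  Lat: 15 + 21.31/60 = 15.355167
  N → positive
  Lon: 116 + 40.65/60 = 116.677500
  E → positive
Point 4:
  φ: 34 + 44.46/60 = 34.741000
  N → positive
  λ: 15.018′ = 0.250300°; total 165.250300
  E → positive
Point 5:
  Lat: 0 + 17.901/60 = 0.298350
  N ⇒ keep positive
  λ: 179 + 20.3446/60 = 179.339077
  W → negative
Point 6:
  Lat: 47.559′ = 0.792650°; total 82.792650
  S → negative
  Longitude: 0 + 2.93/60 = 0.048833
  E → positive

1. 70.33903, -174.41220
2. -7.89987, -150.78143
3. 15.35517, 116.67750
4. 34.74100, 165.25030
5. 0.29835, -179.33908
6. -82.79265, 0.04883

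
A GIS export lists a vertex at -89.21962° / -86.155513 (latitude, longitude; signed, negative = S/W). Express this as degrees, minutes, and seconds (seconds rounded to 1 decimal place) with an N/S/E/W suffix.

Latitude is negative → S; |value| = 89.219620
φ: 0.219620 × 60 = 13.17720′ → 13′, remainder × 60 = 10.632″
Longitude is negative → W; |value| = 86.155513
λ: whole degrees 86; 9.33078′ → 9′ and 19.847″

89°13′10.6″ S, 86°09′19.8″ W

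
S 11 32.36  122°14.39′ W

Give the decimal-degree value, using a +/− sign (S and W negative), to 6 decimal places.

-11.539333, -122.239833

φ: 11 + 32.36/60 = 11.5393333
S → negative
Lon: 14.39′ = 0.239833°; total 122.2398333
W → negative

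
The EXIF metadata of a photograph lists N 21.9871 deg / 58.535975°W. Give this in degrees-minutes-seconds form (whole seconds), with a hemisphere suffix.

21°59′14″ N, 58°32′10″ W

φ: 0.987100° → 59.22600′; 0.22600 × 60 = 13.56″
Lon: 0.535975° → 32.15850′; 0.15850 × 60 = 9.51″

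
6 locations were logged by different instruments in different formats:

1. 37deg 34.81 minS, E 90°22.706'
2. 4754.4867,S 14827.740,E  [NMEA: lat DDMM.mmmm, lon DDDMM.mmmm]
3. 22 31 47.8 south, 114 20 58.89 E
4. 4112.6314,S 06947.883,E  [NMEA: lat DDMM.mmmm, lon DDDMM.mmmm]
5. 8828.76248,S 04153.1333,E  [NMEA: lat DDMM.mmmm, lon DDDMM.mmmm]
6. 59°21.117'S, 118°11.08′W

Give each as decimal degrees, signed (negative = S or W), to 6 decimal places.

1. -37.580167, 90.378433
2. -47.908112, 148.462333
3. -22.529944, 114.349692
4. -41.210523, 69.798050
5. -88.479375, 41.885555
6. -59.351950, -118.184667

Point 1:
  Lat: 37 + 34.81/60 = 37.5801667
  S → negative
  λ: 90 + 22.706/60 = 90.3784333
  E ⇒ keep positive
Point 2:
  Latitude: degrees = first 2 digits = 47, minutes = 54.4867; 47 + 54.4867/60 = 47.9081117
  S → negative
  λ: split at 3 digits → 148° and 27.74′; 148 + 27.74/60 = 148.4623333
  E ⇒ keep positive
Point 3:
  Lat: 22° + 31/60 + 47.8/3600 = 22 + 0.516667 + 0.013278 = 22.5299444
  hemisphere S, so the sign is −
  Longitude: 20′ + 58.89″ = 20.98150′; 114 + 20.98150/60 = 114.3496917
  E ⇒ keep positive
Point 4:
  Lat: split at 2 digits → 41° and 12.6314′; 41 + 12.6314/60 = 41.2105233
  hemisphere S, so the sign is −
  Lon: split at 3 digits → 069° and 47.883′; 69 + 47.883/60 = 69.7980500
  E → positive
Point 5:
  φ: degrees = first 2 digits = 88, minutes = 28.76248; 88 + 28.76248/60 = 88.4793747
  S ⇒ negate
  λ: split at 3 digits → 041° and 53.1333′; 41 + 53.1333/60 = 41.8855550
  E ⇒ keep positive
Point 6:
  Lat: 21.117′ = 0.351950°; total 59.3519500
  hemisphere S, so the sign is −
  λ: 118 + 11.08/60 = 118.1846667
  W ⇒ negate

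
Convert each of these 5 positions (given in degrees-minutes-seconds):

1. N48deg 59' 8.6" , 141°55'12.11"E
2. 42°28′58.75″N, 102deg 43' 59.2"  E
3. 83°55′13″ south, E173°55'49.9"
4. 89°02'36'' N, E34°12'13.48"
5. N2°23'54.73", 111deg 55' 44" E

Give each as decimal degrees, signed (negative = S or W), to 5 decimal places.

1. 48.98572, 141.92003
2. 42.48299, 102.73311
3. -83.92028, 173.93053
4. 89.04333, 34.20374
5. 2.39854, 111.92889

Point 1:
  Latitude: 48° + 59/60 + 8.6/3600 = 48 + 0.983333 + 0.002389 = 48.985722
  N → positive
  Lon: 141° + 55/60 + 12.11/3600 = 141 + 0.916667 + 0.003364 = 141.920031
  E ⇒ keep positive
Point 2:
  Latitude: 28′ + 58.75″ = 28.97917′; 42 + 28.97917/60 = 42.482986
  N → positive
  Longitude: 102 + 43/60 + 59.2/3600 = 102.733111
  E → positive
Point 3:
  Lat: 83° + 55/60 + 13/3600 = 83 + 0.916667 + 0.003611 = 83.920278
  hemisphere S, so the sign is −
  Lon: 55′ + 49.9″ = 55.83167′; 173 + 55.83167/60 = 173.930528
  E ⇒ keep positive
Point 4:
  Lat: 2′ + 36″ = 2.60000′; 89 + 2.60000/60 = 89.043333
  N ⇒ keep positive
  λ: 34 + 12/60 + 13.48/3600 = 34.203744
  E ⇒ keep positive
Point 5:
  Latitude: 23′ + 54.73″ = 23.91217′; 2 + 23.91217/60 = 2.398536
  N ⇒ keep positive
  λ: 55′ + 44″ = 55.73333′; 111 + 55.73333/60 = 111.928889
  E ⇒ keep positive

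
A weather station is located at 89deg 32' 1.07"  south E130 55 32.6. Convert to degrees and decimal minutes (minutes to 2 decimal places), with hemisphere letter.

89° 32.02′ S, 130° 55.54′ E

φ: seconds/60 = 0.01783; minutes = 32 + 0.01783 = 32.0178
Longitude: 55 + 32.6/60 = 55.5433′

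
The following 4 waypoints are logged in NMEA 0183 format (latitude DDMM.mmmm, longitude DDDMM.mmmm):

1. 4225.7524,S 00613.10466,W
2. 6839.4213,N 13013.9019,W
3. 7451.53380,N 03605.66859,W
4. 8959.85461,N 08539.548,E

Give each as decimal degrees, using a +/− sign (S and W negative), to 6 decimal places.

1. -42.429207, -6.218411
2. 68.657022, -130.231698
3. 74.858897, -36.094477
4. 89.997577, 85.659133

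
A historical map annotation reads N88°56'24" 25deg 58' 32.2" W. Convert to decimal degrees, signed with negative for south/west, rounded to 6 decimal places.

88.940000, -25.975611

φ: 56′ + 24″ = 56.40000′; 88 + 56.40000/60 = 88.9400000
N → positive
Lon: 25 + 58/60 + 32.2/3600 = 25.9756111
hemisphere W, so the sign is −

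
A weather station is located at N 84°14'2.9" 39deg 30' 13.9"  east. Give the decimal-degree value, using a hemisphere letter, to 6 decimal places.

84.234139° N, 39.503861° E

Lat: 14′ + 2.9″ = 14.04833′; 84 + 14.04833/60 = 84.2341389
Longitude: 39° + 30/60 + 13.9/3600 = 39 + 0.500000 + 0.003861 = 39.5038611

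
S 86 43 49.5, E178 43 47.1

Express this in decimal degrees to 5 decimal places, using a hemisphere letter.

Latitude: 86° + 43/60 + 49.5/3600 = 86 + 0.716667 + 0.013750 = 86.730417
Longitude: 178° + 43/60 + 47.1/3600 = 178 + 0.716667 + 0.013083 = 178.729750

86.73042° S, 178.72975° E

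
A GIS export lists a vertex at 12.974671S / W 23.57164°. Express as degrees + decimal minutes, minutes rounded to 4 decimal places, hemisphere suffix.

12° 58.4803′ S, 23° 34.2984′ W

φ: minutes = (12.974671 − 12) × 60 = 58.480260
λ: fractional part 0.571640 → 34.298400 minutes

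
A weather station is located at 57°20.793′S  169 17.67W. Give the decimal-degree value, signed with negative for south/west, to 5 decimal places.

Latitude: 20.793′ = 0.346550°; total 57.346550
hemisphere S, so the sign is −
Lon: 17.67′ = 0.294500°; total 169.294500
hemisphere W, so the sign is −

-57.34655, -169.29450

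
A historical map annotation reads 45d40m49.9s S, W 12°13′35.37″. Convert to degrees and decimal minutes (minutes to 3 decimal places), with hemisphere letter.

φ: 40 + 49.9/60 = 40.83167′
Longitude: 13 + 35.37/60 = 13.58950′

45° 40.832′ S, 12° 13.590′ W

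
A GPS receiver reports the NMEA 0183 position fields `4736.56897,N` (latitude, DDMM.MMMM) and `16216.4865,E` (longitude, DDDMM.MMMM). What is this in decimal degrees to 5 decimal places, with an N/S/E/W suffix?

47.60948° N, 162.27478° E

φ: split at 2 digits → 47° and 36.56897′; 47 + 36.56897/60 = 47.609483
Longitude: split at 3 digits → 162° and 16.4865′; 162 + 16.4865/60 = 162.274775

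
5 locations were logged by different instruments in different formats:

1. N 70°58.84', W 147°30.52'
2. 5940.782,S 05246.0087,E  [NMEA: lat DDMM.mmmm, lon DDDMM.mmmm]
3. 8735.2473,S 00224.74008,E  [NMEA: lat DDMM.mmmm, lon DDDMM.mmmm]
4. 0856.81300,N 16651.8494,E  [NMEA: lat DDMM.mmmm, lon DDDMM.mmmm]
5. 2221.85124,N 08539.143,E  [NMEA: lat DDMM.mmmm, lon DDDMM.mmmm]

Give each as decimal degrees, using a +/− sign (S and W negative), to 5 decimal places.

1. 70.98067, -147.50867
2. -59.67970, 52.76681
3. -87.58746, 2.41233
4. 8.94688, 166.86416
5. 22.36419, 85.65238

Point 1:
  Latitude: 58.84′ = 0.980667°; total 70.980667
  N ⇒ keep positive
  Lon: 147 + 30.52/60 = 147.508667
  hemisphere W, so the sign is −
Point 2:
  Lat: degrees = first 2 digits = 59, minutes = 40.782; 59 + 40.782/60 = 59.679700
  S → negative
  Lon: degrees = first 3 digits = 52, minutes = 46.0087; 52 + 46.0087/60 = 52.766812
  E → positive
Point 3:
  Latitude: split at 2 digits → 87° and 35.2473′; 87 + 35.2473/60 = 87.587455
  S ⇒ negate
  λ: degrees = first 3 digits = 2, minutes = 24.74008; 2 + 24.74008/60 = 2.412335
  E ⇒ keep positive
Point 4:
  φ: split at 2 digits → 08° and 56.813′; 8 + 56.813/60 = 8.946883
  N ⇒ keep positive
  Longitude: degrees = first 3 digits = 166, minutes = 51.8494; 166 + 51.8494/60 = 166.864157
  E ⇒ keep positive
Point 5:
  Latitude: split at 2 digits → 22° and 21.85124′; 22 + 21.85124/60 = 22.364187
  N → positive
  Lon: degrees = first 3 digits = 85, minutes = 39.143; 85 + 39.143/60 = 85.652383
  E ⇒ keep positive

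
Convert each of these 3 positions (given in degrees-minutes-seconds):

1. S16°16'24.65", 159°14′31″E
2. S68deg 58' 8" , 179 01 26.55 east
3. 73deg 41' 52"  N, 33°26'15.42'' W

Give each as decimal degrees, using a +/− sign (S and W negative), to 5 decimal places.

1. -16.27351, 159.24194
2. -68.96889, 179.02404
3. 73.69778, -33.43762

Point 1:
  φ: 16′ + 24.65″ = 16.41083′; 16 + 16.41083/60 = 16.273514
  S → negative
  Longitude: 159 + 14/60 + 31/3600 = 159.241944
  E → positive
Point 2:
  Latitude: 68° + 58/60 + 8/3600 = 68 + 0.966667 + 0.002222 = 68.968889
  S ⇒ negate
  Lon: 1′ + 26.55″ = 1.44250′; 179 + 1.44250/60 = 179.024042
  E ⇒ keep positive
Point 3:
  φ: 73 + 41/60 + 52/3600 = 73.697778
  N ⇒ keep positive
  Longitude: 33 + 26/60 + 15.42/3600 = 33.437617
  W → negative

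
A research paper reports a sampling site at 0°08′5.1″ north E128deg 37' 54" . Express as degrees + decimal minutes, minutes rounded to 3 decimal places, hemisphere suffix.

Lat: seconds/60 = 0.08500; minutes = 8 + 0.08500 = 8.08500
Longitude: seconds/60 = 0.90000; minutes = 37 + 0.90000 = 37.90000

0° 8.085′ N, 128° 37.900′ E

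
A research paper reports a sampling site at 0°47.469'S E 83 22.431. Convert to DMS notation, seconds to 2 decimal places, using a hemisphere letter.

0°47′28.14″ S, 83°22′25.86″ E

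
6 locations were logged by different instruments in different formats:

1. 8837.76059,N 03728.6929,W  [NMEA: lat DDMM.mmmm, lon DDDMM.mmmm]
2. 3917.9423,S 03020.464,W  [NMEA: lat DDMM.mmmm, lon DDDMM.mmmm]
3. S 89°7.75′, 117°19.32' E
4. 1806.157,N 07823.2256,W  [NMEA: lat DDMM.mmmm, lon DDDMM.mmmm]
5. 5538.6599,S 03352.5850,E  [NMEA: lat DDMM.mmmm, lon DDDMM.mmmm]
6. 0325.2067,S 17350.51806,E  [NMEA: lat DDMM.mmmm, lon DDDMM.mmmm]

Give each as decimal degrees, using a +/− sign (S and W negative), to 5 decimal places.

Point 1:
  φ: degrees = first 2 digits = 88, minutes = 37.76059; 88 + 37.76059/60 = 88.629343
  N → positive
  λ: split at 3 digits → 037° and 28.6929′; 37 + 28.6929/60 = 37.478215
  W → negative
Point 2:
  Lat: degrees = first 2 digits = 39, minutes = 17.9423; 39 + 17.9423/60 = 39.299038
  S → negative
  λ: degrees = first 3 digits = 30, minutes = 20.464; 30 + 20.464/60 = 30.341067
  W → negative
Point 3:
  Latitude: 7.75′ = 0.129167°; total 89.129167
  hemisphere S, so the sign is −
  Longitude: 117 + 19.32/60 = 117.322000
  E → positive
Point 4:
  Latitude: degrees = first 2 digits = 18, minutes = 6.157; 18 + 6.157/60 = 18.102617
  N ⇒ keep positive
  Lon: degrees = first 3 digits = 78, minutes = 23.2256; 78 + 23.2256/60 = 78.387093
  hemisphere W, so the sign is −
Point 5:
  Lat: split at 2 digits → 55° and 38.6599′; 55 + 38.6599/60 = 55.644332
  S → negative
  λ: split at 3 digits → 033° and 52.585′; 33 + 52.585/60 = 33.876417
  E → positive
Point 6:
  Latitude: degrees = first 2 digits = 3, minutes = 25.2067; 3 + 25.2067/60 = 3.420112
  hemisphere S, so the sign is −
  Longitude: degrees = first 3 digits = 173, minutes = 50.51806; 173 + 50.51806/60 = 173.841968
  E ⇒ keep positive

1. 88.62934, -37.47822
2. -39.29904, -30.34107
3. -89.12917, 117.32200
4. 18.10262, -78.38709
5. -55.64433, 33.87642
6. -3.42011, 173.84197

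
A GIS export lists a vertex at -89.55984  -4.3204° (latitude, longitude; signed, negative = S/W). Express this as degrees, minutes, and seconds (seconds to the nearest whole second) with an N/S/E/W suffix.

89°33′35″ S, 4°19′13″ W

Latitude is negative → S; |value| = 89.559840
φ: whole degrees 89; 33.59040′ → 33′ and 35.42″
Longitude is negative → W; |value| = 4.320400
λ: 0.320400 × 60 = 19.22400′ → 19′, remainder × 60 = 13.44″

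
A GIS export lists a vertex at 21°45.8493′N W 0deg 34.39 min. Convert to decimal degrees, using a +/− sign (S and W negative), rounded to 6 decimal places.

Latitude: 21 + 45.8493/60 = 21.7641550
N ⇒ keep positive
λ: 34.39′ = 0.573167°; total 0.5731667
W → negative

21.764155, -0.573167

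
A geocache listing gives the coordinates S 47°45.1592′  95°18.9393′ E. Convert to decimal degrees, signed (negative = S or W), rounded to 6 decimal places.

-47.752653, 95.315655

φ: 45.1592′ = 0.752653°; total 47.7526533
hemisphere S, so the sign is −
Longitude: 18.9393′ = 0.315655°; total 95.3156550
E ⇒ keep positive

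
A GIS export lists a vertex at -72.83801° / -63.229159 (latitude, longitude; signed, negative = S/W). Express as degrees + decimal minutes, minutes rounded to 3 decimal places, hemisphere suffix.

72° 50.281′ S, 63° 13.750′ W

Latitude is negative → S; |value| = 72.838010
Lat: minutes = (72.838010 − 72) × 60 = 50.28060
Longitude is negative → W; |value| = 63.229159
λ: 63° + 0.229159 × 60 = 63° 13.74954′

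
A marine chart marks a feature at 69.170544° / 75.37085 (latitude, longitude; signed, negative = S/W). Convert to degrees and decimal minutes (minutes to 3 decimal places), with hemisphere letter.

69° 10.233′ N, 75° 22.251′ E

Latitude: minutes = (69.170544 − 69) × 60 = 10.23264
λ: fractional part 0.370850 → 22.25100 minutes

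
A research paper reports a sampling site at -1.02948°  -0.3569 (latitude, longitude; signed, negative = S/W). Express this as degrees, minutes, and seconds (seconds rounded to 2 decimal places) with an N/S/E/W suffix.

1°01′46.13″ S, 0°21′24.84″ W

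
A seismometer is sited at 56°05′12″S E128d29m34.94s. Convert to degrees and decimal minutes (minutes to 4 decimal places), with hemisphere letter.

56° 5.2000′ S, 128° 29.5823′ E

φ: 5 + 12/60 = 5.200000′
λ: 29 + 34.94/60 = 29.582333′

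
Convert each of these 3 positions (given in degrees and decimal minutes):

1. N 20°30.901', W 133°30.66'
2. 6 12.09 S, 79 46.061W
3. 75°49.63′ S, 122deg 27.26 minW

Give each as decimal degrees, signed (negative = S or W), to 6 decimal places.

Point 1:
  Latitude: 30.901′ = 0.515017°; total 20.5150167
  N ⇒ keep positive
  Lon: 133 + 30.66/60 = 133.5110000
  hemisphere W, so the sign is −
Point 2:
  Latitude: 6 + 12.09/60 = 6.2015000
  S ⇒ negate
  Longitude: 46.061′ = 0.767683°; total 79.7676833
  W ⇒ negate
Point 3:
  φ: 75 + 49.63/60 = 75.8271667
  hemisphere S, so the sign is −
  Longitude: 122 + 27.26/60 = 122.4543333
  hemisphere W, so the sign is −

1. 20.515017, -133.511000
2. -6.201500, -79.767683
3. -75.827167, -122.454333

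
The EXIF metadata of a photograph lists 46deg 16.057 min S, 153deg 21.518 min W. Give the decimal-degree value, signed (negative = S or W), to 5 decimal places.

-46.26762, -153.35863

Lat: 46 + 16.057/60 = 46.267617
hemisphere S, so the sign is −
λ: 21.518′ = 0.358633°; total 153.358633
W → negative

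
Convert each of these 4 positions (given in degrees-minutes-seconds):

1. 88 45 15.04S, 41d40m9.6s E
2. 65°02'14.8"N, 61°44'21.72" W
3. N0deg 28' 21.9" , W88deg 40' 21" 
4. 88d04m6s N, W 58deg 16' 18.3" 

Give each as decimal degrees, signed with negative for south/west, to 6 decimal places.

1. -88.754178, 41.669333
2. 65.037444, -61.739367
3. 0.472750, -88.672500
4. 88.068333, -58.271750

Point 1:
  φ: 45′ + 15.04″ = 45.25067′; 88 + 45.25067/60 = 88.7541778
  S → negative
  Lon: 40′ + 9.6″ = 40.16000′; 41 + 40.16000/60 = 41.6693333
  E → positive
Point 2:
  φ: 65 + 2/60 + 14.8/3600 = 65.0374444
  N → positive
  Longitude: 61 + 44/60 + 21.72/3600 = 61.7393667
  W ⇒ negate
Point 3:
  Lat: 0° + 28/60 + 21.9/3600 = 0 + 0.466667 + 0.006083 = 0.4727500
  N → positive
  Longitude: 88 + 40/60 + 21/3600 = 88.6725000
  hemisphere W, so the sign is −
Point 4:
  φ: 88 + 4/60 + 6/3600 = 88.0683333
  N → positive
  λ: 16′ + 18.3″ = 16.30500′; 58 + 16.30500/60 = 58.2717500
  W → negative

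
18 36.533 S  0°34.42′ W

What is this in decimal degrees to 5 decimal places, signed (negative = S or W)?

Lat: 36.533′ = 0.608883°; total 18.608883
hemisphere S, so the sign is −
Lon: 34.42′ = 0.573667°; total 0.573667
W → negative

-18.60888, -0.57367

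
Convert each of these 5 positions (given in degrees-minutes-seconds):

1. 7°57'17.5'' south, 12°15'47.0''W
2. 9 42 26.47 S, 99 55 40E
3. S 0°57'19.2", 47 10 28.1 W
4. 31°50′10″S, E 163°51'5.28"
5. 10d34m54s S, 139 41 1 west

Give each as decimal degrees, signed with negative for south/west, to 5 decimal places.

1. -7.95486, -12.26306
2. -9.70735, 99.92778
3. -0.95533, -47.17447
4. -31.83611, 163.85147
5. -10.58167, -139.68361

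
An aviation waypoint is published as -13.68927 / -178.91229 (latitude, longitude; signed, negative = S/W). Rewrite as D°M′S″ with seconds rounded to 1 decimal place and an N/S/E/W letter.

Latitude is negative → S; |value| = 13.689270
φ: 0.689270° → 41.35620′; 0.35620 × 60 = 21.372″
Longitude is negative → W; |value| = 178.912290
λ: 0.912290 × 60 = 54.73740′ → 54′, remainder × 60 = 44.244″

13°41′21.4″ S, 178°54′44.2″ W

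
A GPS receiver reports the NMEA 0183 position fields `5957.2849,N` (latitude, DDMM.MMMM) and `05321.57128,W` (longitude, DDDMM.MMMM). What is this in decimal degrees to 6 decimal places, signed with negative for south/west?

59.954748, -53.359521

Lat: split at 2 digits → 59° and 57.2849′; 59 + 57.2849/60 = 59.9547483
N → positive
Longitude: split at 3 digits → 053° and 21.57128′; 53 + 21.57128/60 = 53.3595213
W ⇒ negate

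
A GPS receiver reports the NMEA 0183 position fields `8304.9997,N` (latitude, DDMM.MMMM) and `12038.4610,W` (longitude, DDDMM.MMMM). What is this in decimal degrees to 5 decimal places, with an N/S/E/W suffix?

83.08333° N, 120.64102° W

Lat: degrees = first 2 digits = 83, minutes = 4.9997; 83 + 4.9997/60 = 83.083328
Longitude: degrees = first 3 digits = 120, minutes = 38.461; 120 + 38.461/60 = 120.641017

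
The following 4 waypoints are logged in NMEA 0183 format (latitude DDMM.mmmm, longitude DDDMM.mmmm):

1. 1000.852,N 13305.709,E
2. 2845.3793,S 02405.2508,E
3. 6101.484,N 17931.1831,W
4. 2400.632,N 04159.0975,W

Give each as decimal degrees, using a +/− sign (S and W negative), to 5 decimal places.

1. 10.01420, 133.09515
2. -28.75632, 24.08751
3. 61.02473, -179.51972
4. 24.01053, -41.98496

Point 1:
  Lat: split at 2 digits → 10° and 0.852′; 10 + 0.852/60 = 10.014200
  N → positive
  Lon: degrees = first 3 digits = 133, minutes = 5.709; 133 + 5.709/60 = 133.095150
  E ⇒ keep positive
Point 2:
  Latitude: split at 2 digits → 28° and 45.3793′; 28 + 45.3793/60 = 28.756322
  S → negative
  Longitude: degrees = first 3 digits = 24, minutes = 5.2508; 24 + 5.2508/60 = 24.087513
  E → positive
Point 3:
  Lat: degrees = first 2 digits = 61, minutes = 1.484; 61 + 1.484/60 = 61.024733
  N ⇒ keep positive
  λ: split at 3 digits → 179° and 31.1831′; 179 + 31.1831/60 = 179.519718
  W → negative
Point 4:
  Latitude: degrees = first 2 digits = 24, minutes = 0.632; 24 + 0.632/60 = 24.010533
  N ⇒ keep positive
  Lon: split at 3 digits → 041° and 59.0975′; 41 + 59.0975/60 = 41.984958
  W → negative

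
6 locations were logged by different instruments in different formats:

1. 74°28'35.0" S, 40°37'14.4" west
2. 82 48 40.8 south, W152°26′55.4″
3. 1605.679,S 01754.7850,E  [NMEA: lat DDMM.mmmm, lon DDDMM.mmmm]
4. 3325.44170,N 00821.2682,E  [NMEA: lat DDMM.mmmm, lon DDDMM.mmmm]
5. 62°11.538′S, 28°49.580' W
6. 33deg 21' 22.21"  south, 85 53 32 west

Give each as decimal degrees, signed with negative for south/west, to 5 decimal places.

Point 1:
  φ: 74 + 28/60 + 35/3600 = 74.476389
  hemisphere S, so the sign is −
  Lon: 40 + 37/60 + 14.4/3600 = 40.620667
  W ⇒ negate
Point 2:
  φ: 48′ + 40.8″ = 48.68000′; 82 + 48.68000/60 = 82.811333
  S → negative
  Lon: 152 + 26/60 + 55.4/3600 = 152.448722
  hemisphere W, so the sign is −
Point 3:
  Latitude: degrees = first 2 digits = 16, minutes = 5.679; 16 + 5.679/60 = 16.094650
  S ⇒ negate
  Lon: split at 3 digits → 017° and 54.785′; 17 + 54.785/60 = 17.913083
  E ⇒ keep positive
Point 4:
  Latitude: degrees = first 2 digits = 33, minutes = 25.4417; 33 + 25.4417/60 = 33.424028
  N ⇒ keep positive
  Longitude: split at 3 digits → 008° and 21.2682′; 8 + 21.2682/60 = 8.354470
  E ⇒ keep positive
Point 5:
  Latitude: 11.538′ = 0.192300°; total 62.192300
  S ⇒ negate
  λ: 49.58′ = 0.826333°; total 28.826333
  hemisphere W, so the sign is −
Point 6:
  φ: 21′ + 22.21″ = 21.37017′; 33 + 21.37017/60 = 33.356169
  S → negative
  Lon: 53′ + 32″ = 53.53333′; 85 + 53.53333/60 = 85.892222
  W ⇒ negate

1. -74.47639, -40.62067
2. -82.81133, -152.44872
3. -16.09465, 17.91308
4. 33.42403, 8.35447
5. -62.19230, -28.82633
6. -33.35617, -85.89222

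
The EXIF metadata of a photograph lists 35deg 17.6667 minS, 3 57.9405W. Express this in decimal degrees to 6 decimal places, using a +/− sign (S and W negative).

φ: 17.6667′ = 0.294445°; total 35.2944450
hemisphere S, so the sign is −
Longitude: 3 + 57.9405/60 = 3.9656750
W ⇒ negate

-35.294445, -3.965675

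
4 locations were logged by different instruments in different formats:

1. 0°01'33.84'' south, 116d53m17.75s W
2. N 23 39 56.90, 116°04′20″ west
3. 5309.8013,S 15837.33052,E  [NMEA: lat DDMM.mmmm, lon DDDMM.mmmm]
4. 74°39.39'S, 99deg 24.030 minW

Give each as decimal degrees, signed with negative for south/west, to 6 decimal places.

1. -0.026067, -116.888264
2. 23.665806, -116.072222
3. -53.163355, 158.622175
4. -74.656500, -99.400500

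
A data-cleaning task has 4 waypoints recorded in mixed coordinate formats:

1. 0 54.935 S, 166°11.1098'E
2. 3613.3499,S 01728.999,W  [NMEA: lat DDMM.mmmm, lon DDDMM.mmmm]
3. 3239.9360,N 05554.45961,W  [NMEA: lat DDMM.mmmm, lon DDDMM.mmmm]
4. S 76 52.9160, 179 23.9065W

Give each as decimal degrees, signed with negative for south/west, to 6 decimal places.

Point 1:
  Lat: 54.935′ = 0.915583°; total 0.9155833
  hemisphere S, so the sign is −
  λ: 166 + 11.1098/60 = 166.1851633
  E → positive
Point 2:
  Latitude: degrees = first 2 digits = 36, minutes = 13.3499; 36 + 13.3499/60 = 36.2224983
  S ⇒ negate
  Longitude: degrees = first 3 digits = 17, minutes = 28.999; 17 + 28.999/60 = 17.4833167
  W ⇒ negate
Point 3:
  Lat: split at 2 digits → 32° and 39.936′; 32 + 39.936/60 = 32.6656000
  N → positive
  Lon: degrees = first 3 digits = 55, minutes = 54.45961; 55 + 54.45961/60 = 55.9076602
  W ⇒ negate
Point 4:
  φ: 52.916′ = 0.881933°; total 76.8819333
  S ⇒ negate
  Lon: 23.9065′ = 0.398442°; total 179.3984417
  hemisphere W, so the sign is −

1. -0.915583, 166.185163
2. -36.222498, -17.483317
3. 32.665600, -55.907660
4. -76.881933, -179.398442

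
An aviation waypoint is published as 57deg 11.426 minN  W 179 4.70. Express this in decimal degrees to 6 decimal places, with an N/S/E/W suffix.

57.190433° N, 179.078333° W

Lat: 11.426′ = 0.190433°; total 57.1904333
Longitude: 4.7′ = 0.078333°; total 179.0783333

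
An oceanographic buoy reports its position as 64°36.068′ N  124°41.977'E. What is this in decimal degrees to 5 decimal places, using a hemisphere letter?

Latitude: 36.068′ = 0.601133°; total 64.601133
Longitude: 41.977′ = 0.699617°; total 124.699617

64.60113° N, 124.69962° E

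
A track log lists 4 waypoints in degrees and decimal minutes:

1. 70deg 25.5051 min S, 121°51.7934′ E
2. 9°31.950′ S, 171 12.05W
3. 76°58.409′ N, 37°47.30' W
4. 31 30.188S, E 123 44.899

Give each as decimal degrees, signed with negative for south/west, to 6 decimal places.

1. -70.425085, 121.863223
2. -9.532500, -171.200833
3. 76.973483, -37.788333
4. -31.503133, 123.748317

Point 1:
  Lat: 25.5051′ = 0.425085°; total 70.4250850
  hemisphere S, so the sign is −
  Lon: 51.7934′ = 0.863223°; total 121.8632233
  E → positive
Point 2:
  Latitude: 9 + 31.95/60 = 9.5325000
  S ⇒ negate
  Longitude: 12.05′ = 0.200833°; total 171.2008333
  W → negative
Point 3:
  Latitude: 58.409′ = 0.973483°; total 76.9734833
  N → positive
  Longitude: 47.3′ = 0.788333°; total 37.7883333
  W → negative
Point 4:
  Lat: 31 + 30.188/60 = 31.5031333
  S ⇒ negate
  Lon: 123 + 44.899/60 = 123.7483167
  E ⇒ keep positive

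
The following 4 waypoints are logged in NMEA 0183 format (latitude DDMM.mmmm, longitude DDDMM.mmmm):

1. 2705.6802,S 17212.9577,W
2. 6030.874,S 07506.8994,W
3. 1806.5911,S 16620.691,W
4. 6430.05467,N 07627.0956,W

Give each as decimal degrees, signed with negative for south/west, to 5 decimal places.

Point 1:
  Lat: split at 2 digits → 27° and 5.6802′; 27 + 5.6802/60 = 27.094670
  hemisphere S, so the sign is −
  λ: degrees = first 3 digits = 172, minutes = 12.9577; 172 + 12.9577/60 = 172.215962
  W → negative
Point 2:
  Lat: split at 2 digits → 60° and 30.874′; 60 + 30.874/60 = 60.514567
  hemisphere S, so the sign is −
  Longitude: split at 3 digits → 075° and 6.8994′; 75 + 6.8994/60 = 75.114990
  W ⇒ negate
Point 3:
  Lat: degrees = first 2 digits = 18, minutes = 6.5911; 18 + 6.5911/60 = 18.109852
  S ⇒ negate
  λ: degrees = first 3 digits = 166, minutes = 20.691; 166 + 20.691/60 = 166.344850
  W → negative
Point 4:
  Latitude: split at 2 digits → 64° and 30.05467′; 64 + 30.05467/60 = 64.500911
  N ⇒ keep positive
  Longitude: degrees = first 3 digits = 76, minutes = 27.0956; 76 + 27.0956/60 = 76.451593
  W ⇒ negate

1. -27.09467, -172.21596
2. -60.51457, -75.11499
3. -18.10985, -166.34485
4. 64.50091, -76.45159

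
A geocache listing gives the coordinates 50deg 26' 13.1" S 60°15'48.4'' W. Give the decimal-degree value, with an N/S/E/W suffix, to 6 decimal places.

50.436972° S, 60.263444° W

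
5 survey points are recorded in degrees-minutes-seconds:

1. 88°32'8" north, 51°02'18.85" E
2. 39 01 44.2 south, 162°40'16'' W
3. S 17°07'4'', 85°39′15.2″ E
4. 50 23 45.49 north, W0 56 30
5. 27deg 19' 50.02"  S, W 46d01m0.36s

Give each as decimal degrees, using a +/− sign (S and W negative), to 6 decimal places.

Point 1:
  Latitude: 88 + 32/60 + 8/3600 = 88.5355556
  N → positive
  Longitude: 2′ + 18.85″ = 2.31417′; 51 + 2.31417/60 = 51.0385694
  E → positive
Point 2:
  Latitude: 39° + 1/60 + 44.2/3600 = 39 + 0.016667 + 0.012278 = 39.0289444
  S → negative
  Longitude: 40′ + 16″ = 40.26667′; 162 + 40.26667/60 = 162.6711111
  hemisphere W, so the sign is −
Point 3:
  φ: 17 + 7/60 + 4/3600 = 17.1177778
  S → negative
  λ: 85° + 39/60 + 15.2/3600 = 85 + 0.650000 + 0.004222 = 85.6542222
  E ⇒ keep positive
Point 4:
  Lat: 50° + 23/60 + 45.49/3600 = 50 + 0.383333 + 0.012636 = 50.3959694
  N → positive
  Longitude: 0° + 56/60 + 30/3600 = 0 + 0.933333 + 0.008333 = 0.9416667
  W ⇒ negate
Point 5:
  φ: 27° + 19/60 + 50.02/3600 = 27 + 0.316667 + 0.013894 = 27.3305611
  S ⇒ negate
  λ: 1′ + 0.36″ = 1.00600′; 46 + 1.00600/60 = 46.0167667
  hemisphere W, so the sign is −

1. 88.535556, 51.038569
2. -39.028944, -162.671111
3. -17.117778, 85.654222
4. 50.395969, -0.941667
5. -27.330561, -46.016767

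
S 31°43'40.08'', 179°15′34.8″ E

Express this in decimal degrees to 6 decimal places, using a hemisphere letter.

31.727800° S, 179.259667° E

Lat: 31 + 43/60 + 40.08/3600 = 31.7278000
Lon: 15′ + 34.8″ = 15.58000′; 179 + 15.58000/60 = 179.2596667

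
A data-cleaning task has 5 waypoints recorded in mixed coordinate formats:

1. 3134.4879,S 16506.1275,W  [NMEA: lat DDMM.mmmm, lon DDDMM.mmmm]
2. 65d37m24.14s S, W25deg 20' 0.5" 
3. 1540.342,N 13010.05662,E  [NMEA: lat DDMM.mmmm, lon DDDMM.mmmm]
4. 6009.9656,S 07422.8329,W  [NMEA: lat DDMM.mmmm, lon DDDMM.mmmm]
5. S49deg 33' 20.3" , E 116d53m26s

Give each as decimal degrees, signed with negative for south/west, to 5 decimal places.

1. -31.57480, -165.10213
2. -65.62337, -25.33347
3. 15.67237, 130.16761
4. -60.16609, -74.38055
5. -49.55564, 116.89056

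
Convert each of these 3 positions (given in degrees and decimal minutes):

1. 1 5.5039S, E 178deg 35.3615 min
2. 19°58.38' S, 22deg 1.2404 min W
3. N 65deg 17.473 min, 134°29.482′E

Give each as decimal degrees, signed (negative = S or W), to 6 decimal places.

1. -1.091732, 178.589358
2. -19.973000, -22.020673
3. 65.291217, 134.491367

Point 1:
  Latitude: 5.5039′ = 0.091732°; total 1.0917317
  S ⇒ negate
  Lon: 35.3615′ = 0.589358°; total 178.5893583
  E ⇒ keep positive
Point 2:
  φ: 19 + 58.38/60 = 19.9730000
  hemisphere S, so the sign is −
  Lon: 1.2404′ = 0.020673°; total 22.0206733
  W → negative
Point 3:
  Latitude: 65 + 17.473/60 = 65.2912167
  N → positive
  λ: 134 + 29.482/60 = 134.4913667
  E → positive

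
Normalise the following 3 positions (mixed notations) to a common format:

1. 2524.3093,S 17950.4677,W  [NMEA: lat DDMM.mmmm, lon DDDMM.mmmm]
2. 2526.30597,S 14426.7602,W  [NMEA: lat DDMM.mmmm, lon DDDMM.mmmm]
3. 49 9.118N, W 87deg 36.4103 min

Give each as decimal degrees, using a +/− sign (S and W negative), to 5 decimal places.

1. -25.40516, -179.84113
2. -25.43843, -144.44600
3. 49.15197, -87.60684

Point 1:
  φ: degrees = first 2 digits = 25, minutes = 24.3093; 25 + 24.3093/60 = 25.405155
  S ⇒ negate
  Longitude: degrees = first 3 digits = 179, minutes = 50.4677; 179 + 50.4677/60 = 179.841128
  W → negative
Point 2:
  Lat: split at 2 digits → 25° and 26.30597′; 25 + 26.30597/60 = 25.438433
  S → negative
  Longitude: split at 3 digits → 144° and 26.7602′; 144 + 26.7602/60 = 144.446003
  W → negative
Point 3:
  Latitude: 9.118′ = 0.151967°; total 49.151967
  N → positive
  Longitude: 87 + 36.4103/60 = 87.606838
  hemisphere W, so the sign is −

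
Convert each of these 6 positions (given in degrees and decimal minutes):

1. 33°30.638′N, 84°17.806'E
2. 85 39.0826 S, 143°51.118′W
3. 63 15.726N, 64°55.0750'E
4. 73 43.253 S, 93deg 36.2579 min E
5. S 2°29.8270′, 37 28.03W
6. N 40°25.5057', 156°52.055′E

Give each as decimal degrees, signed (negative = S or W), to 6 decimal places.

Point 1:
  φ: 33 + 30.638/60 = 33.5106333
  N ⇒ keep positive
  Longitude: 17.806′ = 0.296767°; total 84.2967667
  E ⇒ keep positive
Point 2:
  Lat: 85 + 39.0826/60 = 85.6513767
  S → negative
  λ: 51.118′ = 0.851967°; total 143.8519667
  W → negative
Point 3:
  Lat: 15.726′ = 0.262100°; total 63.2621000
  N → positive
  λ: 64 + 55.075/60 = 64.9179167
  E → positive
Point 4:
  Latitude: 73 + 43.253/60 = 73.7208833
  S ⇒ negate
  Longitude: 93 + 36.2579/60 = 93.6042983
  E ⇒ keep positive
Point 5:
  Latitude: 29.827′ = 0.497117°; total 2.4971167
  hemisphere S, so the sign is −
  Lon: 37 + 28.03/60 = 37.4671667
  W ⇒ negate
Point 6:
  φ: 40 + 25.5057/60 = 40.4250950
  N → positive
  Lon: 156 + 52.055/60 = 156.8675833
  E ⇒ keep positive

1. 33.510633, 84.296767
2. -85.651377, -143.851967
3. 63.262100, 64.917917
4. -73.720883, 93.604298
5. -2.497117, -37.467167
6. 40.425095, 156.867583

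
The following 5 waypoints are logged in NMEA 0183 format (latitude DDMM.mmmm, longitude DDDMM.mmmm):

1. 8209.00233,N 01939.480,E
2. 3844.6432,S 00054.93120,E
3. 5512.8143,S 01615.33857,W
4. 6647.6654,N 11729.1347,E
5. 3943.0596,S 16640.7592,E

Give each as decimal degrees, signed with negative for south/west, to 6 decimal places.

1. 82.150039, 19.658000
2. -38.744053, 0.915520
3. -55.213572, -16.255643
4. 66.794423, 117.485578
5. -39.717660, 166.679320

Point 1:
  Latitude: split at 2 digits → 82° and 9.00233′; 82 + 9.00233/60 = 82.1500388
  N ⇒ keep positive
  Longitude: split at 3 digits → 019° and 39.48′; 19 + 39.48/60 = 19.6580000
  E → positive
Point 2:
  Lat: split at 2 digits → 38° and 44.6432′; 38 + 44.6432/60 = 38.7440533
  hemisphere S, so the sign is −
  Lon: split at 3 digits → 000° and 54.9312′; 0 + 54.9312/60 = 0.9155200
  E ⇒ keep positive
Point 3:
  Latitude: degrees = first 2 digits = 55, minutes = 12.8143; 55 + 12.8143/60 = 55.2135717
  hemisphere S, so the sign is −
  Longitude: split at 3 digits → 016° and 15.33857′; 16 + 15.33857/60 = 16.2556428
  W → negative
Point 4:
  φ: degrees = first 2 digits = 66, minutes = 47.6654; 66 + 47.6654/60 = 66.7944233
  N → positive
  Longitude: degrees = first 3 digits = 117, minutes = 29.1347; 117 + 29.1347/60 = 117.4855783
  E ⇒ keep positive
Point 5:
  φ: degrees = first 2 digits = 39, minutes = 43.0596; 39 + 43.0596/60 = 39.7176600
  S ⇒ negate
  λ: split at 3 digits → 166° and 40.7592′; 166 + 40.7592/60 = 166.6793200
  E → positive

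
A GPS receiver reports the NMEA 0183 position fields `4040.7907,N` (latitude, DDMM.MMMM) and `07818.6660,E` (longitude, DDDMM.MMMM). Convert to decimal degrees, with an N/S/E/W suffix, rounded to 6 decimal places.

Lat: degrees = first 2 digits = 40, minutes = 40.7907; 40 + 40.7907/60 = 40.6798450
λ: split at 3 digits → 078° and 18.666′; 78 + 18.666/60 = 78.3111000

40.679845° N, 78.311100° E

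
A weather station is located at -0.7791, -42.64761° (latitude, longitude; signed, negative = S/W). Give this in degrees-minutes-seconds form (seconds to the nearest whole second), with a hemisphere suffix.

Latitude is negative → S; |value| = 0.779100
Lat: 0.779100 × 60 = 46.74600′ → 46′, remainder × 60 = 44.76″
Longitude is negative → W; |value| = 42.647610
Longitude: 0.647610° → 38.85660′; 0.85660 × 60 = 51.40″

0°46′45″ S, 42°38′51″ W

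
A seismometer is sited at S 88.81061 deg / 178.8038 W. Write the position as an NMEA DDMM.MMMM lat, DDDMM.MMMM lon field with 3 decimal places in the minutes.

8848.637,S / 17848.228,W

φ: fractional part 0.810610 → 48.63660 minutes
Lon: fractional part 0.803800 → 48.22800 minutes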